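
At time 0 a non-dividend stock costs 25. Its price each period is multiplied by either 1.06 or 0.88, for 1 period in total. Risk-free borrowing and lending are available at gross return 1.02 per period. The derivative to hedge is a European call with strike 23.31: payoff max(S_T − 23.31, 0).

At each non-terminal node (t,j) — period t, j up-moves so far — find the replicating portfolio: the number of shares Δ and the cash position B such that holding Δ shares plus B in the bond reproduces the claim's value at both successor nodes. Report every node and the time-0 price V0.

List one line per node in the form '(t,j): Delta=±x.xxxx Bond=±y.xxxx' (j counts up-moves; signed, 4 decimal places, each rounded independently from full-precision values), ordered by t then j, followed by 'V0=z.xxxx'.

Since d<R<u, set p* = (R−d)/(u−d) = 0.7778; price each node as the discounted p*-expectation of its children.
At expiry t=1: V(1,0)=0.0000, V(1,1)=3.1900
(0,0): S=25.0000. Δ = (V_up−V_dn)/(S_up−S_dn) = (3.1900−0.0000)/(26.5000−22.0000) = 0.7089. V = [p*·3.1900 + (1−p*)·0.0000]/1.02 = 2.4325. B = V − Δ·S = -15.2898.
The time-0 hedge costs 2.4325, which is the no-arbitrage price.

(0,0): Delta=0.7089 Bond=-15.2898
V0=2.4325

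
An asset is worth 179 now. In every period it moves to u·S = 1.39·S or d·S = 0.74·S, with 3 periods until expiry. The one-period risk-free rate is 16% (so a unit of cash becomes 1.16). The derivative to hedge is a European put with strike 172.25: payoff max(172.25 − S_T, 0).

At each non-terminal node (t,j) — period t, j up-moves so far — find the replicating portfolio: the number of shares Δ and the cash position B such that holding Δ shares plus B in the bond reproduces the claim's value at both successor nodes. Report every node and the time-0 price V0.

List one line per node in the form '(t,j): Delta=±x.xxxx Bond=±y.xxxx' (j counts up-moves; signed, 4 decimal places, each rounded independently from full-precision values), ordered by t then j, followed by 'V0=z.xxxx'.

Since d<R<u, set p* = (R−d)/(u−d) = 0.6462; price each node as the discounted p*-expectation of its children.
At expiry t=3: V(3,0)=99.7149, V(3,1)=36.0016, V(3,2)=0.0000, V(3,3)=0.0000
(2,0): S=98.0204. Δ = (V_up−V_dn)/(S_up−S_dn) = (36.0016−99.7149)/(136.2484−72.5351) = -1.0000. V = [p*·36.0016 + (1−p*)·99.7149]/1.16 = 50.4710. B = V − Δ·S = 148.4914.
(2,1): S=184.1194. Δ = (V_up−V_dn)/(S_up−S_dn) = (0.0000−36.0016)/(255.9260−136.2484) = -0.3008. V = [p*·0.0000 + (1−p*)·36.0016]/1.16 = 10.9819. B = V − Δ·S = 66.3691.
(2,2): S=345.8459. Δ = (V_up−V_dn)/(S_up−S_dn) = (0.0000−0.0000)/(480.7258−255.9260) = 0.0000. V = [p*·0.0000 + (1−p*)·0.0000]/1.16 = 0.0000. B = V − Δ·S = 0.0000.
(1,0): S=132.4600. Δ = (V_up−V_dn)/(S_up−S_dn) = (10.9819−50.4710)/(184.1194−98.0204) = -0.4586. V = [p*·10.9819 + (1−p*)·50.4710]/1.16 = 21.5129. B = V − Δ·S = 82.2653.
(1,1): S=248.8100. Δ = (V_up−V_dn)/(S_up−S_dn) = (0.0000−10.9819)/(345.8459−184.1194) = -0.0679. V = [p*·0.0000 + (1−p*)·10.9819]/1.16 = 3.3499. B = V − Δ·S = 20.2452.
(0,0): S=179.0000. Δ = (V_up−V_dn)/(S_up−S_dn) = (3.3499−21.5129)/(248.8100−132.4600) = -0.1561. V = [p*·3.3499 + (1−p*)·21.5129]/1.16 = 8.4283. B = V − Δ·S = 36.3714.
Each (Δ,B) replicates both successor values, so the strategy is self-financing and V0 is arbitrage-free.

(0,0): Delta=-0.1561 Bond=36.3714
(1,0): Delta=-0.4586 Bond=82.2653
(1,1): Delta=-0.0679 Bond=20.2452
(2,0): Delta=-1.0000 Bond=148.4914
(2,1): Delta=-0.3008 Bond=66.3691
(2,2): Delta=0.0000 Bond=0.0000
V0=8.4283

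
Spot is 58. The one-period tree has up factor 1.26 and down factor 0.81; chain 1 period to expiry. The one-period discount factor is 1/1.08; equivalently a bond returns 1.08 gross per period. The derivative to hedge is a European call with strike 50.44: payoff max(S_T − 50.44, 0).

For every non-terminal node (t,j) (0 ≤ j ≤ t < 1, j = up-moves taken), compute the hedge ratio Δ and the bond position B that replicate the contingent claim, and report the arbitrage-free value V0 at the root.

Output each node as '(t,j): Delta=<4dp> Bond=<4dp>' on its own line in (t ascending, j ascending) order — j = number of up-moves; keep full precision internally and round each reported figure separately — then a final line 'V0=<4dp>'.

Since d<R<u, set p* = (R−d)/(u−d) = 0.6000; price each node as the discounted p*-expectation of its children.
Terminal values V(1,·): V(1,0)=0.0000, V(1,1)=22.6400
(0,0): S=58.0000. Δ = (V_up−V_dn)/(S_up−S_dn) = (22.6400−0.0000)/(73.0800−46.9800) = 0.8674. V = [p*·22.6400 + (1−p*)·0.0000]/1.08 = 12.5778. B = V − Δ·S = -37.7333.
Root portfolio cost Δ·58+B reproduces V0=12.5778.

(0,0): Delta=0.8674 Bond=-37.7333
V0=12.5778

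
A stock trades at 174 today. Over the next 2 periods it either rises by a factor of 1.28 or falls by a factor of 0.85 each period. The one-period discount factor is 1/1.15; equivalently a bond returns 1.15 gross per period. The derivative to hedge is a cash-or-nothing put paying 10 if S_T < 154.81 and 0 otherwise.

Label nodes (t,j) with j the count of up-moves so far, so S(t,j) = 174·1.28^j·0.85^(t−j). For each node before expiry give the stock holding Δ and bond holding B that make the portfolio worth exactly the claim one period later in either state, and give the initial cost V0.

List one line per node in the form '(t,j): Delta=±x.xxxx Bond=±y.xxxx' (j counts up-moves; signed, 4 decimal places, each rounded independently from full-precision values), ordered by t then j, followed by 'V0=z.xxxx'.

(0,0): Delta=-0.0351 Bond=6.8049
(1,0): Delta=-0.1572 Bond=25.8847
(1,1): Delta=0.0000 Bond=0.0000
V0=0.6911

No-arbitrage ⇒ martingale measure with p* = (R−d)/(u−d) = 0.6977.
Payoff layer (t=2): V(2,0)=10.0000, V(2,1)=0.0000, V(2,2)=0.0000
Node (1,0) S=147.9000: V=(p*·0.0000+(1−p*)·10.0000)/1.15=2.6289; Δ=(0.0000−10.0000)/(189.3120−125.7150)=-0.1572; B=V−Δ·S=25.8847
Node (1,1) S=222.7200: V=(p*·0.0000+(1−p*)·0.0000)/1.15=0.0000; Δ=(0.0000−0.0000)/(285.0816−189.3120)=0.0000; B=V−Δ·S=0.0000
Node (0,0) S=174.0000: V=(p*·0.0000+(1−p*)·2.6289)/1.15=0.6911; Δ=(0.0000−2.6289)/(222.7200−147.9000)=-0.0351; B=V−Δ·S=6.8049
Each (Δ,B) replicates both successor values, so the strategy is self-financing and V0 is arbitrage-free.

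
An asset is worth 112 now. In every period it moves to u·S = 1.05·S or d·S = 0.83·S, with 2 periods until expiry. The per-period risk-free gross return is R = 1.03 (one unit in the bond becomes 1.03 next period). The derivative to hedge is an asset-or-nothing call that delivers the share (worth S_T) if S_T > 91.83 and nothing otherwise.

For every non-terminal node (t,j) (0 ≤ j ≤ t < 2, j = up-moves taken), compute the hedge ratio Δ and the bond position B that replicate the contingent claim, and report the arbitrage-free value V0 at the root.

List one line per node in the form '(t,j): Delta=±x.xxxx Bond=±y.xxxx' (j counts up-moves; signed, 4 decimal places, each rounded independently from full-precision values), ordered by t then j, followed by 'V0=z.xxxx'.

Under the risk-neutral measure, an up-move has probability p* = (R−d)/(u−d) = 0.9091 and values discount at R = 1.03.
At expiry t=2: V(2,0)=0.0000, V(2,1)=97.6080, V(2,2)=123.4800
(1,0): S=92.9600. Δ = (V_up−V_dn)/(S_up−S_dn) = (97.6080−0.0000)/(97.6080−77.1568) = 4.7727. V = [p*·97.6080 + (1−p*)·0.0000]/1.03 = 86.1500. B = V − Δ·S = -357.5227.
(1,1): S=117.6000. Δ = (V_up−V_dn)/(S_up−S_dn) = (123.4800−97.6080)/(123.4800−97.6080) = 1.0000. V = [p*·123.4800 + (1−p*)·97.6080]/1.03 = 117.6000. B = V − Δ·S = 0.0000.
(0,0): S=112.0000. Δ = (V_up−V_dn)/(S_up−S_dn) = (117.6000−86.1500)/(117.6000−92.9600) = 1.2764. V = [p*·117.6000 + (1−p*)·86.1500]/1.03 = 111.3989. B = V − Δ·S = -31.5554.
Check: Δ(0,0)·S0 + B(0,0) = 111.3989 = V0.

(0,0): Delta=1.2764 Bond=-31.5554
(1,0): Delta=4.7727 Bond=-357.5227
(1,1): Delta=1.0000 Bond=0.0000
V0=111.3989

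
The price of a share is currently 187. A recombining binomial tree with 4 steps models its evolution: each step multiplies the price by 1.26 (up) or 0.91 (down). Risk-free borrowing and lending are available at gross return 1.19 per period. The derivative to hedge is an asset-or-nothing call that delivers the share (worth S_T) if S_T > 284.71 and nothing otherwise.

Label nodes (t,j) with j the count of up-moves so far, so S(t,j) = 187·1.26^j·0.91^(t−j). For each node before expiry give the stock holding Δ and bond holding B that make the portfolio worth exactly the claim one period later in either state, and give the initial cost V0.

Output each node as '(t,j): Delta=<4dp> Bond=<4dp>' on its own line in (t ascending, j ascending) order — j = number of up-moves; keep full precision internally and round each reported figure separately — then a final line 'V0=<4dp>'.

(0,0): Delta=1.7929 Bond=-169.4772
(1,0): Delta=2.5830 Bond=-336.1298
(1,1): Delta=1.6503 Bond=-168.0649
(2,0): Delta=0.0000 Bond=0.0000
(2,1): Delta=3.0494 Bond=-499.9931
(2,2): Delta=1.3976 Bond=-124.9983
(3,0): Delta=0.0000 Bond=0.0000
(3,1): Delta=0.0000 Bond=0.0000
(3,2): Delta=3.6000 Bond=-743.7398
(3,3): Delta=1.0000 Bond=0.0000
V0=165.8002

The replicating-portfolio and risk-neutral prices coincide; use p* = (1.19−0.91)/(1.26−0.91) = 0.8000 for the latter.
At expiry t=4: V(4,0)=0.0000, V(4,1)=0.0000, V(4,2)=0.0000, V(4,3)=340.4040, V(4,4)=471.3286
(3,0): S=140.9178. Δ = (V_up−V_dn)/(S_up−S_dn) = (0.0000−0.0000)/(177.5564−128.2352) = 0.0000. V = [p*·0.0000 + (1−p*)·0.0000]/1.19 = 0.0000. B = V − Δ·S = 0.0000.
(3,1): S=195.1169. Δ = (V_up−V_dn)/(S_up−S_dn) = (0.0000−0.0000)/(245.8473−177.5564) = 0.0000. V = [p*·0.0000 + (1−p*)·0.0000]/1.19 = 0.0000. B = V − Δ·S = 0.0000.
(3,2): S=270.1619. Δ = (V_up−V_dn)/(S_up−S_dn) = (340.4040−0.0000)/(340.4040−245.8473) = 3.6000. V = [p*·340.4040 + (1−p*)·0.0000]/1.19 = 228.8430. B = V − Δ·S = -743.7398.
(3,3): S=374.0703. Δ = (V_up−V_dn)/(S_up−S_dn) = (471.3286−340.4040)/(471.3286−340.4040) = 1.0000. V = [p*·471.3286 + (1−p*)·340.4040]/1.19 = 374.0703. B = V − Δ·S = 0.0000.
(2,0): S=154.8547. Δ = (V_up−V_dn)/(S_up−S_dn) = (0.0000−0.0000)/(195.1169−140.9178) = 0.0000. V = [p*·0.0000 + (1−p*)·0.0000]/1.19 = 0.0000. B = V − Δ·S = 0.0000.
(2,1): S=214.4142. Δ = (V_up−V_dn)/(S_up−S_dn) = (228.8430−0.0000)/(270.1619−195.1169) = 3.0494. V = [p*·228.8430 + (1−p*)·0.0000]/1.19 = 153.8440. B = V − Δ·S = -499.9931.
(2,2): S=296.8812. Δ = (V_up−V_dn)/(S_up−S_dn) = (374.0703−228.8430)/(374.0703−270.1619) = 1.3976. V = [p*·374.0703 + (1−p*)·228.8430]/1.19 = 289.9369. B = V − Δ·S = -124.9983.
(1,0): S=170.1700. Δ = (V_up−V_dn)/(S_up−S_dn) = (153.8440−0.0000)/(214.4142−154.8547) = 2.5830. V = [p*·153.8440 + (1−p*)·0.0000]/1.19 = 103.4246. B = V − Δ·S = -336.1298.
(1,1): S=235.6200. Δ = (V_up−V_dn)/(S_up−S_dn) = (289.9369−153.8440)/(296.8812−214.4142) = 1.6503. V = [p*·289.9369 + (1−p*)·153.8440]/1.19 = 220.7717. B = V − Δ·S = -168.0649.
(0,0): S=187.0000. Δ = (V_up−V_dn)/(S_up−S_dn) = (220.7717−103.4246)/(235.6200−170.1700) = 1.7929. V = [p*·220.7717 + (1−p*)·103.4246]/1.19 = 165.8002. B = V − Δ·S = -169.4772.
Check: Δ(0,0)·S0 + B(0,0) = 165.8002 = V0.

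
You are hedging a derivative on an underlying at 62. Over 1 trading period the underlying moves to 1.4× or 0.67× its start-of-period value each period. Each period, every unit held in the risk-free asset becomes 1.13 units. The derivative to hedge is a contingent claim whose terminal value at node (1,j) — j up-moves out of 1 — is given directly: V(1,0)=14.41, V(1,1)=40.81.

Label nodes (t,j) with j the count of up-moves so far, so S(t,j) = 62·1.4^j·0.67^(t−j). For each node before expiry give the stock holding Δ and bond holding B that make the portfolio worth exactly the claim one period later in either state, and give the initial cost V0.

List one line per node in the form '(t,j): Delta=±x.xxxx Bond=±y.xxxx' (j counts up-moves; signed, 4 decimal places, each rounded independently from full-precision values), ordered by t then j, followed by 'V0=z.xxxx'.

No-arbitrage ⇒ martingale measure with p* = (R−d)/(u−d) = 0.6301.
At expiry t=1: V(1,0)=14.4100, V(1,1)=40.8100
Node (0,0) S=62.0000: V=(p*·40.8100+(1−p*)·14.4100)/1.13=27.4740; Δ=(40.8100−14.4100)/(86.8000−41.5400)=0.5833; B=V−Δ·S=-8.6904
Check: Δ(0,0)·S0 + B(0,0) = 27.4740 = V0.

(0,0): Delta=0.5833 Bond=-8.6904
V0=27.4740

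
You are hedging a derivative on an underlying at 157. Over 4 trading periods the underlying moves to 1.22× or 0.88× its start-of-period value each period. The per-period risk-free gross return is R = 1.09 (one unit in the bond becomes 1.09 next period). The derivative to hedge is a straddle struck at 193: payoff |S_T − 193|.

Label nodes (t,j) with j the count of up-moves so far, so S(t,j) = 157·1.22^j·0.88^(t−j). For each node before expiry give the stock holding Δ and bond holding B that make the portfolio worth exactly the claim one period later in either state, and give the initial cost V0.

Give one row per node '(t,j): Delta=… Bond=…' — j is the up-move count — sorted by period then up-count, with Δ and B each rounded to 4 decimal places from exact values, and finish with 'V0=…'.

(0,0): Delta=0.3935 Bond=-20.5823
(1,0): Delta=-0.2088 Bond=60.7752
(1,1): Delta=0.6624 Bond=-73.9455
(2,0): Delta=-1.0000 Bond=162.4442
(2,1): Delta=0.1445 Bond=6.6931
(2,2): Delta=0.8937 Bond=-134.6396
(3,0): Delta=-1.0000 Bond=177.0642
(3,1): Delta=-1.0000 Bond=177.0642
(3,2): Delta=0.6556 Bond=-97.7995
(3,3): Delta=1.0000 Bond=-177.0642
V0=41.1987

The replicating-portfolio and risk-neutral prices coincide; use p* = (1.09−0.88)/(1.22−0.88) = 0.6176 for the latter.
At expiry t=4: V(4,0)=98.8478, V(4,1)=62.4709, V(4,2)=12.0391, V(4,3)=57.8776, V(4,4)=154.8075
(3,0): S=106.9911. Δ = (V_up−V_dn)/(S_up−S_dn) = (62.4709−98.8478)/(130.5291−94.1522) = -1.0000. V = [p*·62.4709 + (1−p*)·98.8478]/1.09 = 70.0731. B = V − Δ·S = 177.0642.
(3,1): S=148.3286. Δ = (V_up−V_dn)/(S_up−S_dn) = (12.0391−62.4709)/(180.9609−130.5291) = -1.0000. V = [p*·12.0391 + (1−p*)·62.4709]/1.09 = 28.7356. B = V − Δ·S = 177.0642.
(3,2): S=205.6373. Δ = (V_up−V_dn)/(S_up−S_dn) = (57.8776−12.0391)/(250.8776−180.9609) = 0.6556. V = [p*·57.8776 + (1−p*)·12.0391]/1.09 = 37.0194. B = V − Δ·S = -97.7995.
(3,3): S=285.0881. Δ = (V_up−V_dn)/(S_up−S_dn) = (154.8075−57.8776)/(347.8075−250.8776) = 1.0000. V = [p*·154.8075 + (1−p*)·57.8776]/1.09 = 108.0239. B = V − Δ·S = -177.0642.
(2,0): S=121.5808. Δ = (V_up−V_dn)/(S_up−S_dn) = (28.7356−70.0731)/(148.3286−106.9911) = -1.0000. V = [p*·28.7356 + (1−p*)·70.0731]/1.09 = 40.8634. B = V − Δ·S = 162.4442.
(2,1): S=168.5552. Δ = (V_up−V_dn)/(S_up−S_dn) = (37.0194−28.7356)/(205.6373−148.3286) = 0.1445. V = [p*·37.0194 + (1−p*)·28.7356]/1.09 = 31.0569. B = V − Δ·S = 6.6931.
(2,2): S=233.6788. Δ = (V_up−V_dn)/(S_up−S_dn) = (108.0239−37.0194)/(285.0881−205.6373) = 0.8937. V = [p*·108.0239 + (1−p*)·37.0194]/1.09 = 74.1974. B = V − Δ·S = -134.6396.
(1,0): S=138.1600. Δ = (V_up−V_dn)/(S_up−S_dn) = (31.0569−40.8634)/(168.5552−121.5808) = -0.2088. V = [p*·31.0569 + (1−p*)·40.8634]/1.09 = 31.9326. B = V − Δ·S = 60.7752.
(1,1): S=191.5400. Δ = (V_up−V_dn)/(S_up−S_dn) = (74.1974−31.0569)/(233.6788−168.5552) = 0.6624. V = [p*·74.1974 + (1−p*)·31.0569]/1.09 = 52.9381. B = V − Δ·S = -73.9455.
(0,0): S=157.0000. Δ = (V_up−V_dn)/(S_up−S_dn) = (52.9381−31.9326)/(191.5400−138.1600) = 0.3935. V = [p*·52.9381 + (1−p*)·31.9326]/1.09 = 41.1987. B = V − Δ·S = -20.5823.
The time-0 hedge costs 41.1987, which is the no-arbitrage price.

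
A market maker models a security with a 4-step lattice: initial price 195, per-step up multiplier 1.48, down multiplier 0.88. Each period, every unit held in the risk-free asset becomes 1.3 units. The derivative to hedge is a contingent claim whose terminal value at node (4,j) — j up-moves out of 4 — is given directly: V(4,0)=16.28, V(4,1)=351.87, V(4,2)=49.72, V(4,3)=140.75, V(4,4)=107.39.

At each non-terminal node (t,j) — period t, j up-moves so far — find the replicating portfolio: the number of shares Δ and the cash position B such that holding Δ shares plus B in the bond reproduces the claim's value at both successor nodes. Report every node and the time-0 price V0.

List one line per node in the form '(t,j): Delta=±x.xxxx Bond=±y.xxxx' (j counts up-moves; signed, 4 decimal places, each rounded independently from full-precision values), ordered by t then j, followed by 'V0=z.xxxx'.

(0,0): Delta=-0.0753 Bond=57.9523
(1,0): Delta=-0.2994 Bond=113.8005
(1,1): Delta=-0.0181 Bond=58.8540
(2,0): Delta=-0.9409 Bond=244.8170
(2,1): Delta=-0.1359 Bond=106.4222
(2,2): Delta=0.0119 Bond=63.6908
(3,0): Delta=4.2090 Bond=-366.0913
(3,1): Delta=-2.2533 Bond=611.5564
(3,2): Delta=0.4036 Bond=-64.4544
(3,3): Delta=-0.0880 Bond=145.9062
V0=43.2780

The replicating-portfolio and risk-neutral prices coincide; use p* = (1.3−0.88)/(1.48−0.88) = 0.7000 for the latter.
Terminal values V(4,·): V(4,0)=16.2800, V(4,1)=351.8700, V(4,2)=49.7200, V(4,3)=140.7500, V(4,4)=107.3900
  t=3,j=0: stock 132.8870 → up 196.6728 (V=351.8700), down 116.9406 (V=16.2800). Price 193.2254; hedge Δ=4.2090, bond B=-366.0913.
  t=3,j=1: stock 223.4918 → up 330.7679 (V=49.7200), down 196.6728 (V=351.8700). Price 107.9731; hedge Δ=-2.2533, bond B=611.5564.
  t=3,j=2: stock 375.8726 → up 556.2915 (V=140.7500), down 330.7679 (V=49.7200). Price 87.2623; hedge Δ=0.4036, bond B=-64.4544.
  t=3,j=3: stock 632.1494 → up 935.5812 (V=107.3900), down 556.2915 (V=140.7500). Price 90.3062; hedge Δ=-0.0880, bond B=145.9062.
  t=2,j=0: stock 151.0080 → up 223.4918 (V=107.9731), down 132.8870 (V=193.2254). Price 102.7298; hedge Δ=-0.9409, bond B=244.8170.
  t=2,j=1: stock 253.9680 → up 375.8726 (V=87.2623), down 223.4918 (V=107.9731). Price 71.9043; hedge Δ=-0.1359, bond B=106.4222.
  t=2,j=2: stock 427.1280 → up 632.1494 (V=90.3062), down 375.8726 (V=87.2623). Price 68.7638; hedge Δ=0.0119, bond B=63.6908.
  t=1,j=0: stock 171.6000 → up 253.9680 (V=71.9043), down 151.0080 (V=102.7298). Price 62.4246; hedge Δ=-0.2994, bond B=113.8005.
  t=1,j=1: stock 288.6000 → up 427.1280 (V=68.7638), down 253.9680 (V=71.9043). Price 53.6200; hedge Δ=-0.0181, bond B=58.8540.
  t=0,j=0: stock 195.0000 → up 288.6000 (V=53.6200), down 171.6000 (V=62.4246). Price 43.2780; hedge Δ=-0.0753, bond B=57.9523.
Self-financing check: at every node Δ·S+B equals the discounted successor values.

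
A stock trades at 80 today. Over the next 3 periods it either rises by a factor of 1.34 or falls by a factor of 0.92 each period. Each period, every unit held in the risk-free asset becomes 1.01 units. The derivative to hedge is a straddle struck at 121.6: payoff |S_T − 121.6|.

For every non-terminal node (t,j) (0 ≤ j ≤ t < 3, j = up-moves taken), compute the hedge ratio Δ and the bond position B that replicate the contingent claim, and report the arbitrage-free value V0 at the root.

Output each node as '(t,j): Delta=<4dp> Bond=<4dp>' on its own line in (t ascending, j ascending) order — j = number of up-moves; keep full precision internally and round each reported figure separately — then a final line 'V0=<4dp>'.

(0,0): Delta=-0.6309 Bond=92.0702
(1,0): Delta=-0.8551 Bond=109.4894
(1,1): Delta=-0.0666 Bond=32.4964
(2,0): Delta=-1.0000 Bond=120.3960
(2,1): Delta=-0.4903 Bond=74.6079
(2,2): Delta=1.0000 Bond=-120.3960
V0=41.5957

Risk-neutral probability p* = (R−d)/(u−d) = (1.01−0.92)/(1.34−0.92) = 0.2143.
Terminal values V(3,·): V(3,0)=59.3050, V(3,1)=30.8659, V(3,2)=10.5562, V(3,3)=70.8883
  t=2,j=0: stock 67.7120 → up 90.7341 (V=30.8659), down 62.2950 (V=59.3050). Price 52.6840; hedge Δ=-1.0000, bond B=120.3960.
  t=2,j=1: stock 98.6240 → up 132.1562 (V=10.5562), down 90.7341 (V=30.8659). Price 26.2513; hedge Δ=-0.4903, bond B=74.6079.
  t=2,j=2: stock 143.6480 → up 192.4883 (V=70.8883), down 132.1562 (V=10.5562). Price 23.2520; hedge Δ=1.0000, bond B=-120.3960.
  t=1,j=0: stock 73.6000 → up 98.6240 (V=26.2513), down 67.7120 (V=52.6840). Price 46.5543; hedge Δ=-0.8551, bond B=109.4894.
  t=1,j=1: stock 107.2000 → up 143.6480 (V=23.2520), down 98.6240 (V=26.2513). Price 25.3550; hedge Δ=-0.0666, bond B=32.4964.
  t=0,j=0: stock 80.0000 → up 107.2000 (V=25.3550), down 73.6000 (V=46.5543). Price 41.5957; hedge Δ=-0.6309, bond B=92.0702.
Self-financing check: at every node Δ·S+B equals the discounted successor values.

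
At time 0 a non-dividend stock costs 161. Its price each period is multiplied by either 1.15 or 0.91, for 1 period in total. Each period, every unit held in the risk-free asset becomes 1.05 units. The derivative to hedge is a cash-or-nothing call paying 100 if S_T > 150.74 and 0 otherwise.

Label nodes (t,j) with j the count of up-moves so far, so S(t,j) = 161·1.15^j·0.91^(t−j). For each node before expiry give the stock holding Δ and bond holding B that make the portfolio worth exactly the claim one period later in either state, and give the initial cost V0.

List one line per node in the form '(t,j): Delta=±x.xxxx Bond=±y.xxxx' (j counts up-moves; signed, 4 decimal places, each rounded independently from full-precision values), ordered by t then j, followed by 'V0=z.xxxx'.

(0,0): Delta=2.5880 Bond=-361.1111
V0=55.5556

Risk-neutral probability p* = (R−d)/(u−d) = (1.05−0.91)/(1.15−0.91) = 0.5833.
Terminal payoffs: V(1,0)=0.0000, V(1,1)=100.0000
(0,0): S=161.0000. Δ = (V_up−V_dn)/(S_up−S_dn) = (100.0000−0.0000)/(185.1500−146.5100) = 2.5880. V = [p*·100.0000 + (1−p*)·0.0000]/1.05 = 55.5556. B = V − Δ·S = -361.1111.
Each (Δ,B) replicates both successor values, so the strategy is self-financing and V0 is arbitrage-free.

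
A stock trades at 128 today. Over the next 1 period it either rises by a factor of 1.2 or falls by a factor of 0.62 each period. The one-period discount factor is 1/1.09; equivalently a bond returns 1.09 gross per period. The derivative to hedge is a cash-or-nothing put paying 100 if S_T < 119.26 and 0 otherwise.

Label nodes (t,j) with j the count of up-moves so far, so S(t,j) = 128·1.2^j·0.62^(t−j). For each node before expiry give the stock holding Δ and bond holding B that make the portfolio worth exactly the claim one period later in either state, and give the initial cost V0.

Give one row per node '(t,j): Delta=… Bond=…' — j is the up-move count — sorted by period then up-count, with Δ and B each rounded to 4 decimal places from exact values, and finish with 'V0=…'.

(0,0): Delta=-1.3470 Bond=189.8134
V0=17.3996

Under the risk-neutral measure, an up-move has probability p* = (R−d)/(u−d) = 0.8103 and values discount at R = 1.09.
Terminal values V(1,·): V(1,0)=100.0000, V(1,1)=0.0000
  t=0,j=0: stock 128.0000 → up 153.6000 (V=0.0000), down 79.3600 (V=100.0000). Price 17.3996; hedge Δ=-1.3470, bond B=189.8134.
Check: Δ(0,0)·S0 + B(0,0) = 17.3996 = V0.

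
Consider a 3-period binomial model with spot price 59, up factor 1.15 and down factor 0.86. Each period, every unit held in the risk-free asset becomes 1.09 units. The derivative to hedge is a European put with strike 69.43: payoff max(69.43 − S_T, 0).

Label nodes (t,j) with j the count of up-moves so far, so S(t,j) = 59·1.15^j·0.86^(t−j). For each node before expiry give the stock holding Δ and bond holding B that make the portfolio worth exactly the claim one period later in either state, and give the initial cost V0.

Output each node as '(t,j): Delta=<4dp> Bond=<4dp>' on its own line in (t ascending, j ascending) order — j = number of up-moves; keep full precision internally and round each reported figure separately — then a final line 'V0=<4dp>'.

Risk-neutral probability p* = (R−d)/(u−d) = (1.09−0.86)/(1.15−0.86) = 0.7931.
Terminal values V(3,·): V(3,0)=31.9027, V(3,1)=19.2481, V(3,2)=2.3264, V(3,3)=0.0000
  t=2,j=0: stock 43.6364 → up 50.1819 (V=19.2481), down 37.5273 (V=31.9027). Price 20.0608; hedge Δ=-1.0000, bond B=63.6972.
  t=2,j=1: stock 58.3510 → up 67.1036 (V=2.3264), down 50.1819 (V=19.2481). Price 5.3462; hedge Δ=-1.0000, bond B=63.6972.
  t=2,j=2: stock 78.0275 → up 89.7316 (V=0.0000), down 67.1036 (V=2.3264). Price 0.4416; hedge Δ=-0.1028, bond B=8.4635.
  t=1,j=0: stock 50.7400 → up 58.3510 (V=5.3462), down 43.6364 (V=20.0608). Price 7.6978; hedge Δ=-1.0000, bond B=58.4378.
  t=1,j=1: stock 67.8500 → up 78.0275 (V=0.4416), down 58.3510 (V=5.3462). Price 1.3361; hedge Δ=-0.2493, bond B=18.2488.
  t=0,j=0: stock 59.0000 → up 67.8500 (V=1.3361), down 50.7400 (V=7.6978). Price 2.4333; hedge Δ=-0.3718, bond B=24.3704.
Self-financing check: at every node Δ·S+B equals the discounted successor values.

(0,0): Delta=-0.3718 Bond=24.3704
(1,0): Delta=-1.0000 Bond=58.4378
(1,1): Delta=-0.2493 Bond=18.2488
(2,0): Delta=-1.0000 Bond=63.6972
(2,1): Delta=-1.0000 Bond=63.6972
(2,2): Delta=-0.1028 Bond=8.4635
V0=2.4333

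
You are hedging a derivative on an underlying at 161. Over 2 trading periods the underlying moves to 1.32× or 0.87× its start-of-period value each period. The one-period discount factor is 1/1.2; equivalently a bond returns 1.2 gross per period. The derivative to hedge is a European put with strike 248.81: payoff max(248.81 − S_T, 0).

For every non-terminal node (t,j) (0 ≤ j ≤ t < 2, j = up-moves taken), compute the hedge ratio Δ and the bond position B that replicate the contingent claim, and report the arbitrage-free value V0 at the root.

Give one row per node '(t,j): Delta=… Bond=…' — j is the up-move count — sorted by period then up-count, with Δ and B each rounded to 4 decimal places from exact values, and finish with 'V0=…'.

Since d<R<u, set p* = (R−d)/(u−d) = 0.7333; price each node as the discounted p*-expectation of its children.
Terminal values V(2,·): V(2,0)=126.9491, V(2,1)=63.9176, V(2,2)=0.0000
  t=1,j=0: stock 140.0700 → up 184.8924 (V=63.9176), down 121.8609 (V=126.9491). Price 67.2717; hedge Δ=-1.0000, bond B=207.3417.
  t=1,j=1: stock 212.5200 → up 280.5264 (V=0.0000), down 184.8924 (V=63.9176). Price 14.2039; hedge Δ=-0.6684, bond B=156.2430.
  t=0,j=0: stock 161.0000 → up 212.5200 (V=14.2039), down 140.0700 (V=67.2717). Price 23.6294; hedge Δ=-0.7325, bond B=141.5578.
Self-financing check: at every node Δ·S+B equals the discounted successor values.

(0,0): Delta=-0.7325 Bond=141.5578
(1,0): Delta=-1.0000 Bond=207.3417
(1,1): Delta=-0.6684 Bond=156.2430
V0=23.6294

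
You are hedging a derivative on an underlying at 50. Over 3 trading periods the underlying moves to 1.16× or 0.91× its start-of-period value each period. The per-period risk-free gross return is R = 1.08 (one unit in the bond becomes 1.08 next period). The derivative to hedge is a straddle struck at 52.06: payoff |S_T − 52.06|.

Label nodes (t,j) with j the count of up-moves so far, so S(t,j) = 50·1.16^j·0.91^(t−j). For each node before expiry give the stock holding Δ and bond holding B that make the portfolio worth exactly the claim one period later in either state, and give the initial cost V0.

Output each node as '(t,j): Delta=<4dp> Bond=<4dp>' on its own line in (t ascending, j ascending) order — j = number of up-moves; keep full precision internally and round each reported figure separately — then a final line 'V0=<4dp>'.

Risk-neutral probability p* = (R−d)/(u−d) = (1.08−0.91)/(1.16−0.91) = 0.6800.
Terminal values V(3,·): V(3,0)=14.3814, V(3,1)=4.0302, V(3,2)=9.1648, V(3,3)=25.9848
  t=2,j=0: stock 41.4050 → up 48.0298 (V=4.0302), down 37.6786 (V=14.3814). Price 6.7987; hedge Δ=-1.0000, bond B=48.2037.
  t=2,j=1: stock 52.7800 → up 61.2248 (V=9.1648), down 48.0298 (V=4.0302). Price 6.9646; hedge Δ=0.3891, bond B=-13.5738.
  t=2,j=2: stock 67.2800 → up 78.0448 (V=25.9848), down 61.2248 (V=9.1648). Price 19.0763; hedge Δ=1.0000, bond B=-48.2037.
  t=1,j=0: stock 45.5000 → up 52.7800 (V=6.9646), down 41.4050 (V=6.7987). Price 6.3995; hedge Δ=0.0146, bond B=5.7361.
  t=1,j=1: stock 58.0000 → up 67.2800 (V=19.0763), down 52.7800 (V=6.9646). Price 14.0746; hedge Δ=0.8353, bond B=-34.3724.
  t=0,j=0: stock 50.0000 → up 58.0000 (V=14.0746), down 45.5000 (V=6.3995). Price 10.7579; hedge Δ=0.6140, bond B=-19.9423.
Self-financing check: at every node Δ·S+B equals the discounted successor values.

(0,0): Delta=0.6140 Bond=-19.9423
(1,0): Delta=0.0146 Bond=5.7361
(1,1): Delta=0.8353 Bond=-34.3724
(2,0): Delta=-1.0000 Bond=48.2037
(2,1): Delta=0.3891 Bond=-13.5738
(2,2): Delta=1.0000 Bond=-48.2037
V0=10.7579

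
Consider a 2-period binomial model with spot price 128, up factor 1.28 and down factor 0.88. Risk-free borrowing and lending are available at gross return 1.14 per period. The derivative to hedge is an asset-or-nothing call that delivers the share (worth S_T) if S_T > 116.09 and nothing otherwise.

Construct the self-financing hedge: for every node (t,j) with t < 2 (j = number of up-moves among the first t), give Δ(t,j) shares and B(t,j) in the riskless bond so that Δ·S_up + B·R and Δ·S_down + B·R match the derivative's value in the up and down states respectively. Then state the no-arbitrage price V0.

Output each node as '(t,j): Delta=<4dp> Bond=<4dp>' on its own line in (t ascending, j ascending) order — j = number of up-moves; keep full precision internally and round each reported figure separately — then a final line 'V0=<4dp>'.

(0,0): Delta=1.5944 Bond=-85.4247
(1,0): Delta=3.2000 Bond=-278.2406
(1,1): Delta=1.0000 Bond=0.0000
V0=118.6567

Since d<R<u, set p* = (R−d)/(u−d) = 0.6500; price each node as the discounted p*-expectation of its children.
At expiry t=2: V(2,0)=0.0000, V(2,1)=144.1792, V(2,2)=209.7152
  t=1,j=0: stock 112.6400 → up 144.1792 (V=144.1792), down 99.1232 (V=0.0000). Price 82.2074; hedge Δ=3.2000, bond B=-278.2406.
  t=1,j=1: stock 163.8400 → up 209.7152 (V=209.7152), down 144.1792 (V=144.1792). Price 163.8400; hedge Δ=1.0000, bond B=0.0000.
  t=0,j=0: stock 128.0000 → up 163.8400 (V=163.8400), down 112.6400 (V=82.2074). Price 118.6567; hedge Δ=1.5944, bond B=-85.4247.
Root portfolio cost Δ·128+B reproduces V0=118.6567.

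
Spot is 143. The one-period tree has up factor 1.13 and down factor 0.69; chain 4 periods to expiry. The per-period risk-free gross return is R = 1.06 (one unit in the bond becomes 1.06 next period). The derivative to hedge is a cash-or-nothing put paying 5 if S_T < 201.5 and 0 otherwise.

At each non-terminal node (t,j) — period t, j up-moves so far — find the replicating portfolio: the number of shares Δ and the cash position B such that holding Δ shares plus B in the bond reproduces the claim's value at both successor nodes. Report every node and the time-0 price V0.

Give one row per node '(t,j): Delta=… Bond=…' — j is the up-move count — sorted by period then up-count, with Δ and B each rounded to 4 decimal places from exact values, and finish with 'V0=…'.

The replicating-portfolio and risk-neutral prices coincide; use p* = (1.06−0.69)/(1.13−0.69) = 0.8409 for the latter.
At expiry t=4: V(4,0)=5.0000, V(4,1)=5.0000, V(4,2)=5.0000, V(4,3)=5.0000, V(4,4)=0.0000
  t=3,j=0: stock 46.9768 → up 53.0838 (V=5.0000), down 32.4140 (V=5.0000). Price 4.7170; hedge Δ=0.0000, bond B=4.7170.
  t=3,j=1: stock 76.9330 → up 86.9343 (V=5.0000), down 53.0838 (V=5.0000). Price 4.7170; hedge Δ=0.0000, bond B=4.7170.
  t=3,j=2: stock 125.9917 → up 142.3706 (V=5.0000), down 86.9343 (V=5.0000). Price 4.7170; hedge Δ=0.0000, bond B=4.7170.
  t=3,j=3: stock 206.3343 → up 233.1577 (V=0.0000), down 142.3706 (V=5.0000). Price 0.7504; hedge Δ=-0.0551, bond B=12.1141.
  t=2,j=0: stock 68.0823 → up 76.9330 (V=4.7170), down 46.9768 (V=4.7170). Price 4.4500; hedge Δ=0.0000, bond B=4.4500.
  t=2,j=1: stock 111.4971 → up 125.9917 (V=4.7170), down 76.9330 (V=4.7170). Price 4.4500; hedge Δ=0.0000, bond B=4.4500.
  t=2,j=2: stock 182.5967 → up 206.3343 (V=0.7504), down 125.9917 (V=4.7170). Price 1.3033; hedge Δ=-0.0494, bond B=10.3182.
  t=1,j=0: stock 98.6700 → up 111.4971 (V=4.4500), down 68.0823 (V=4.4500). Price 4.1981; hedge Δ=0.0000, bond B=4.1981.
  t=1,j=1: stock 161.5900 → up 182.5967 (V=1.3033), down 111.4971 (V=4.4500). Price 1.7018; hedge Δ=-0.0443, bond B=8.8534.
  t=0,j=0: stock 143.0000 → up 161.5900 (V=1.7018), down 98.6700 (V=4.1981). Price 1.9801; hedge Δ=-0.0397, bond B=7.6536.
Check: Δ(0,0)·S0 + B(0,0) = 1.9801 = V0.

(0,0): Delta=-0.0397 Bond=7.6536
(1,0): Delta=0.0000 Bond=4.1981
(1,1): Delta=-0.0443 Bond=8.8534
(2,0): Delta=0.0000 Bond=4.4500
(2,1): Delta=0.0000 Bond=4.4500
(2,2): Delta=-0.0494 Bond=10.3182
(3,0): Delta=0.0000 Bond=4.7170
(3,1): Delta=0.0000 Bond=4.7170
(3,2): Delta=0.0000 Bond=4.7170
(3,3): Delta=-0.0551 Bond=12.1141
V0=1.9801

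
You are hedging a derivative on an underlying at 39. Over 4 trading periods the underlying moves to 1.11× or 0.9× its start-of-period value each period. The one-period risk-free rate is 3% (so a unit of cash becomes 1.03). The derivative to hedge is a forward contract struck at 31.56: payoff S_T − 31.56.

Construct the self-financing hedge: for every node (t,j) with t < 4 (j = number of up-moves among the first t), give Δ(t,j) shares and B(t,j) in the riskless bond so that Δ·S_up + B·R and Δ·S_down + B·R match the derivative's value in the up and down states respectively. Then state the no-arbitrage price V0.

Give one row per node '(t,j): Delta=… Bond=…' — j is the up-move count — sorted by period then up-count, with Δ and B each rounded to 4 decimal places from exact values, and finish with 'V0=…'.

Under the risk-neutral measure, an up-move has probability p* = (R−d)/(u−d) = 0.6190 and values discount at R = 1.03.
At expiry t=4: V(4,0)=-5.9721, V(4,1)=-0.0016, V(4,2)=7.3620, V(4,3)=16.4438, V(4,4)=27.6447
  t=3,j=0: stock 28.4310 → up 31.5584 (V=-0.0016), down 25.5879 (V=-5.9721). Price -2.2098; hedge Δ=1.0000, bond B=-30.6408.
  t=3,j=1: stock 35.0649 → up 38.9220 (V=7.3620), down 31.5584 (V=-0.0016). Price 4.4241; hedge Δ=1.0000, bond B=-30.6408.
  t=3,j=2: stock 43.2467 → up 48.0038 (V=16.4438), down 38.9220 (V=7.3620). Price 12.6059; hedge Δ=1.0000, bond B=-30.6408.
  t=3,j=3: stock 53.3376 → up 59.2047 (V=27.6447), down 48.0038 (V=16.4438). Price 22.6968; hedge Δ=1.0000, bond B=-30.6408.
  t=2,j=0: stock 31.5900 → up 35.0649 (V=4.4241), down 28.4310 (V=-2.2098). Price 1.8417; hedge Δ=1.0000, bond B=-29.7483.
  t=2,j=1: stock 38.9610 → up 43.2467 (V=12.6059), down 35.0649 (V=4.4241). Price 9.2127; hedge Δ=1.0000, bond B=-29.7483.
  t=2,j=2: stock 48.0519 → up 53.3376 (V=22.6968), down 43.2467 (V=12.6059). Price 18.3036; hedge Δ=1.0000, bond B=-29.7483.
  t=1,j=0: stock 35.1000 → up 38.9610 (V=9.2127), down 31.5900 (V=1.8417). Price 6.2181; hedge Δ=1.0000, bond B=-28.8819.
  t=1,j=1: stock 43.2900 → up 48.0519 (V=18.3036), down 38.9610 (V=9.2127). Price 14.4081; hedge Δ=1.0000, bond B=-28.8819.
  t=0,j=0: stock 39.0000 → up 43.2900 (V=14.4081), down 35.1000 (V=6.2181). Price 10.9593; hedge Δ=1.0000, bond B=-28.0407.
Self-financing check: at every node Δ·S+B equals the discounted successor values.

(0,0): Delta=1.0000 Bond=-28.0407
(1,0): Delta=1.0000 Bond=-28.8819
(1,1): Delta=1.0000 Bond=-28.8819
(2,0): Delta=1.0000 Bond=-29.7483
(2,1): Delta=1.0000 Bond=-29.7483
(2,2): Delta=1.0000 Bond=-29.7483
(3,0): Delta=1.0000 Bond=-30.6408
(3,1): Delta=1.0000 Bond=-30.6408
(3,2): Delta=1.0000 Bond=-30.6408
(3,3): Delta=1.0000 Bond=-30.6408
V0=10.9593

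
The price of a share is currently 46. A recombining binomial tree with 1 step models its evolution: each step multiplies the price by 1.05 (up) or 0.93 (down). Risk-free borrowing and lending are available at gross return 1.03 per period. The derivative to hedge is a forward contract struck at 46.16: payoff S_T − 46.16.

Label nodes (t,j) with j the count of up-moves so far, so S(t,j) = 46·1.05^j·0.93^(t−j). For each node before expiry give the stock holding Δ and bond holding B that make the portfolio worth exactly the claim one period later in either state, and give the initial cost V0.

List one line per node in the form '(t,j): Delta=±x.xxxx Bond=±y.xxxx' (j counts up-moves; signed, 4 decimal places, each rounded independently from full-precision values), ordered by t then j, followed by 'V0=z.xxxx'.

(0,0): Delta=1.0000 Bond=-44.8155
V0=1.1845

Under the risk-neutral measure, an up-move has probability p* = (R−d)/(u−d) = 0.8333 and values discount at R = 1.03.
Payoff layer (t=1): V(1,0)=-3.3800, V(1,1)=2.1400
(0,0): S=46.0000. Δ = (V_up−V_dn)/(S_up−S_dn) = (2.1400−-3.3800)/(48.3000−42.7800) = 1.0000. V = [p*·2.1400 + (1−p*)·-3.3800]/1.03 = 1.1845. B = V − Δ·S = -44.8155.
Each (Δ,B) replicates both successor values, so the strategy is self-financing and V0 is arbitrage-free.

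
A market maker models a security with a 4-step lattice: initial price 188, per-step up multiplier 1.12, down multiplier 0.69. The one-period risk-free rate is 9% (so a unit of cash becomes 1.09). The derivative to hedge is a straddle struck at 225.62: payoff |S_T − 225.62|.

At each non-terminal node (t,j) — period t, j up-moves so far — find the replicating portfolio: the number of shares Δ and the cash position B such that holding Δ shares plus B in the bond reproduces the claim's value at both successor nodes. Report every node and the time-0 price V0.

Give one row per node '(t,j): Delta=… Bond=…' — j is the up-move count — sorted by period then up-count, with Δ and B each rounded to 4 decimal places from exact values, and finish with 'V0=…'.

(0,0): Delta=0.0796 Bond=31.3576
(1,0): Delta=-1.0000 Bond=174.2200
(1,1): Delta=0.1294 Bond=23.6767
(2,0): Delta=-1.0000 Bond=189.8998
(2,1): Delta=-1.0000 Bond=189.8998
(2,2): Delta=0.1816 Bond=13.5007
(3,0): Delta=-1.0000 Bond=206.9908
(3,1): Delta=-1.0000 Bond=206.9908
(3,2): Delta=-1.0000 Bond=206.9908
(3,3): Delta=0.2362 Bond=0.2952
V0=46.3145

Under the risk-neutral measure, an up-move has probability p* = (R−d)/(u−d) = 0.9302 and values discount at R = 1.09.
Terminal payoffs: V(4,0)=183.0058, V(4,1)=156.4491, V(4,2)=113.3427, V(4,3)=43.3727, V(4,4)=70.2016
Node (3,0) S=61.7597: V=(p*·156.4491+(1−p*)·183.0058)/1.09=145.2311; Δ=(156.4491−183.0058)/(69.1709−42.6142)=-1.0000; B=V−Δ·S=206.9908
Node (3,1) S=100.2476: V=(p*·113.3427+(1−p*)·156.4491)/1.09=106.7432; Δ=(113.3427−156.4491)/(112.2773−69.1709)=-1.0000; B=V−Δ·S=206.9908
Node (3,2) S=162.7208: V=(p*·43.3727+(1−p*)·113.3427)/1.09=44.2701; Δ=(43.3727−113.3427)/(182.2473−112.2773)=-1.0000; B=V−Δ·S=206.9908
Node (3,3) S=264.1265: V=(p*·70.2016+(1−p*)·43.3727)/1.09=62.6879; Δ=(70.2016−43.3727)/(295.8216−182.2473)=0.2362; B=V−Δ·S=0.2952
Node (2,0) S=89.5068: V=(p*·106.7432+(1−p*)·145.2311)/1.09=100.3930; Δ=(106.7432−145.2311)/(100.2476−61.7597)=-1.0000; B=V−Δ·S=189.8998
Node (2,1) S=145.2864: V=(p*·44.2701+(1−p*)·106.7432)/1.09=44.6134; Δ=(44.2701−106.7432)/(162.7208−100.2476)=-1.0000; B=V−Δ·S=189.8998
Node (2,2) S=235.8272: V=(p*·62.6879+(1−p*)·44.2701)/1.09=56.3330; Δ=(62.6879−44.2701)/(264.1265−162.7208)=0.1816; B=V−Δ·S=13.5007
Node (1,0) S=129.7200: V=(p*·44.6134+(1−p*)·100.3930)/1.09=44.5000; Δ=(44.6134−100.3930)/(145.2864−89.5068)=-1.0000; B=V−Δ·S=174.2200
Node (1,1) S=210.5600: V=(p*·56.3330+(1−p*)·44.6134)/1.09=50.9315; Δ=(56.3330−44.6134)/(235.8272−145.2864)=0.1294; B=V−Δ·S=23.6767
Node (0,0) S=188.0000: V=(p*·50.9315+(1−p*)·44.5000)/1.09=46.3145; Δ=(50.9315−44.5000)/(210.5600−129.7200)=0.0796; B=V−Δ·S=31.3576
Self-financing check: at every node Δ·S+B equals the discounted successor values.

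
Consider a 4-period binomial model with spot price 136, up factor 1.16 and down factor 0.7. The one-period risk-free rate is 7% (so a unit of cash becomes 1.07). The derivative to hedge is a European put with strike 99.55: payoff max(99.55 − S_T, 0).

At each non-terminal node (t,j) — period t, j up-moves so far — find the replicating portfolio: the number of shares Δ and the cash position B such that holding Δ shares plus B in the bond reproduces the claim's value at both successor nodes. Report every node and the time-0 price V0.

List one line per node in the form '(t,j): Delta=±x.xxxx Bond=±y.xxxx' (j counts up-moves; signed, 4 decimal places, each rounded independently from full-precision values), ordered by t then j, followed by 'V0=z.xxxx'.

(0,0): Delta=-0.0939 Bond=14.8014
(1,0): Delta=-0.3671 Bond=41.8447
(1,1): Delta=-0.0538 Bond=9.5114
(2,0): Delta=-1.0000 Bond=86.9508
(2,1): Delta=-0.2742 Bond=34.5146
(2,2): Delta=-0.0215 Bond=4.2574
(3,0): Delta=-1.0000 Bond=93.0374
(3,1): Delta=-1.0000 Bond=93.0374
(3,2): Delta=-0.1677 Bond=23.2830
(3,3): Delta=0.0000 Bond=0.0000
V0=2.0300

Risk-neutral probability p* = (R−d)/(u−d) = (1.07−0.7)/(1.16−0.7) = 0.8043.
Payoff layer (t=4): V(4,0)=66.8964, V(4,1)=45.4383, V(4,2)=9.8792, V(4,3)=0.0000, V(4,4)=0.0000
  t=3,j=0: stock 46.6480 → up 54.1117 (V=45.4383), down 32.6536 (V=66.8964). Price 46.3894; hedge Δ=-1.0000, bond B=93.0374.
  t=3,j=1: stock 77.3024 → up 89.6708 (V=9.8792), down 54.1117 (V=45.4383). Price 15.7350; hedge Δ=-1.0000, bond B=93.0374.
  t=3,j=2: stock 128.1011 → up 148.5973 (V=0.0000), down 89.6708 (V=9.8792). Price 1.8064; hedge Δ=-0.1677, bond B=23.2830.
  t=3,j=3: stock 212.2819 → up 246.2470 (V=0.0000), down 148.5973 (V=0.0000). Price 0.0000; hedge Δ=0.0000, bond B=0.0000.
  t=2,j=0: stock 66.6400 → up 77.3024 (V=15.7350), down 46.6480 (V=46.3894). Price 20.3108; hedge Δ=-1.0000, bond B=86.9508.
  t=2,j=1: stock 110.4320 → up 128.1011 (V=1.8064), down 77.3024 (V=15.7350). Price 4.2351; hedge Δ=-0.2742, bond B=34.5146.
  t=2,j=2: stock 183.0016 → up 212.2819 (V=0.0000), down 128.1011 (V=1.8064). Price 0.3303; hedge Δ=-0.0215, bond B=4.2574.
  t=1,j=0: stock 95.2000 → up 110.4320 (V=4.2351), down 66.6400 (V=20.3108). Price 6.8975; hedge Δ=-0.3671, bond B=41.8447.
  t=1,j=1: stock 157.7600 → up 183.0016 (V=0.3303), down 110.4320 (V=4.2351). Price 1.0227; hedge Δ=-0.0538, bond B=9.5114.
  t=0,j=0: stock 136.0000 → up 157.7600 (V=1.0227), down 95.2000 (V=6.8975). Price 2.0300; hedge Δ=-0.0939, bond B=14.8014.
Self-financing check: at every node Δ·S+B equals the discounted successor values.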